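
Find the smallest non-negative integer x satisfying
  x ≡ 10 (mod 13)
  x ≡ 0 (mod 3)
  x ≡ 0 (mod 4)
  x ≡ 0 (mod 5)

The moduli are pairwise coprime; N = 13·3·4·5 = 780.
N/13 = 60; 60 ≡ 8 (mod 13); 8·5 ≡ 1, so inverse 5.
N/3 = 260; 260 ≡ 2 (mod 3); 2·2 ≡ 1, so inverse 2.
N/4 = 195; 195 ≡ 3 (mod 4); 3·3 ≡ 1, so inverse 3.
N/5 = 156; 156 ≡ 1 (mod 5), inverse 1.
x ≡ 10·60·5 + 0·260·2 + 0·195·3 + 0·156·1 = 3000.
3000 mod 780 = 660.

660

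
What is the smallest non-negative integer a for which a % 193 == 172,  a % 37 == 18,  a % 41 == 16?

Combine the congruences pairwise.
From a ≡ 172 (mod 193) write a = 172 + 193t. Substituting into a ≡ 18 (mod 37) gives 193t ≡ 31 (mod 37), and since 8⁻¹ ≡ 14 (mod 37), t ≡ 27. Hence a ≡ 172 + 193·27 = 5383 (mod 7141).
From a ≡ 5383 (mod 7141) write a = 5383 + 7141t. Substituting into a ≡ 16 (mod 41) gives 7141t ≡ 4 (mod 41), and since 7⁻¹ ≡ 6 (mod 41), t ≡ 24. Hence a ≡ 5383 + 7141·24 = 176767 (mod 292781).

176767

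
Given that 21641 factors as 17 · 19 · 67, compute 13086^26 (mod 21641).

Mod 17: 13086 ≡ 13; by Fermat, exponent reduces to 26 mod 16 = 10; 13^10 ≡ 16 (mod 17).
Mod 19: 13086 ≡ 14; by Fermat, exponent reduces to 26 mod 18 = 8; 14^8 ≡ 4 (mod 19).
Mod 67: 13086 ≡ 21; 21^26 ≡ 23 (mod 67).
Combine by CRT: x ≡ 16 (mod 17), x ≡ 4 (mod 19), x ≡ 23 (mod 67) ⇒ x ≡ 15299 (mod 21641).

15299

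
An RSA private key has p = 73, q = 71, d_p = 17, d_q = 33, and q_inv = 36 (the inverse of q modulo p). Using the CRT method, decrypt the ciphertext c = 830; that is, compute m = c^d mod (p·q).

3823

m₁ = c^(d_p) mod p: c ≡ 27 (mod 73), and 27^17 mod 73 = 27.
m₂ = c^(d_q) mod q: c ≡ 49 (mod 71), and 49^33 mod 71 = 60.
h = q_inv·(m₁ − m₂) mod p = 36·(27 − 60) mod 73 = 53.
m = m₂ + h·q = 60 + 53·71 = 3823.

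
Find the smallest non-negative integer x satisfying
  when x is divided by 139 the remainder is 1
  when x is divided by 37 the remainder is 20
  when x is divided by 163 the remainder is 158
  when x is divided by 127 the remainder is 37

103729446

Combine the congruences pairwise.
From x ≡ 1 (mod 139) write x = 1 + 139t. Substituting into x ≡ 20 (mod 37) gives 139t ≡ 19 (mod 37), and since 28⁻¹ ≡ 4 (mod 37), t ≡ 2. Hence x ≡ 1 + 139·2 = 279 (mod 5143).
From x ≡ 279 (mod 5143) write x = 279 + 5143t. Substituting into x ≡ 158 (mod 163) gives 5143t ≡ 42 (mod 163), and since 90⁻¹ ≡ 96 (mod 163), t ≡ 120. Hence x ≡ 279 + 5143·120 = 617439 (mod 838309).
From x ≡ 617439 (mod 838309) write x = 617439 + 838309t. Substituting into x ≡ 37 (mod 127) gives 838309t ≡ 72 (mod 127), and since 109⁻¹ ≡ 7 (mod 127), t ≡ 123. Hence x ≡ 617439 + 838309·123 = 103729446 (mod 106465243).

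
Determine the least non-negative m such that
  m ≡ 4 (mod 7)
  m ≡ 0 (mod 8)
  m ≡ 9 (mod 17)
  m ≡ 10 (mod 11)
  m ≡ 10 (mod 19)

The moduli are pairwise coprime; N = 7·8·17·11·19 = 198968.
N/7 = 28424; 28424 ≡ 4 (mod 7); 4·2 ≡ 1, so inverse 2.
N/8 = 24871; 24871 ≡ 7 (mod 8); 7·7 ≡ 1, so inverse 7.
N/17 = 11704; 11704 ≡ 8 (mod 17); 8·15 ≡ 1, so inverse 15.
N/11 = 18088; 18088 ≡ 4 (mod 11); 4·3 ≡ 1, so inverse 3.
N/19 = 10472; 10472 ≡ 3 (mod 19); 3·13 ≡ 1, so inverse 13.
m ≡ 4·28424·2 + 0·24871·7 + 9·11704·15 + 10·18088·3 + 10·10472·13 = 3711432.
3711432 mod 198968 = 130008.

130008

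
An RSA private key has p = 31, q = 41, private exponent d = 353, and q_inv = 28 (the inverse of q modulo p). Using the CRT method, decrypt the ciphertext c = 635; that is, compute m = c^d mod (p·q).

d_p = d mod (p−1) = 353 mod 30 = 23; d_q = d mod (q−1) = 33.
m₁ = c^(d_p) mod p: c ≡ 15 (mod 31), and 15^23 mod 31 = 27.
m₂ = c^(d_q) mod q: c ≡ 20 (mod 41), and 20^33 mod 41 = 36.
h = q_inv·(m₁ − m₂) mod p = 28·(27 − 36) mod 31 = 27.
m = m₂ + h·q = 36 + 27·41 = 1143.

1143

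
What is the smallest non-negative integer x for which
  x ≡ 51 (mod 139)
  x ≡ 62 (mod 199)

Combine the congruences pairwise.
From x ≡ 51 (mod 139) write x = 51 + 139t. Substituting into x ≡ 62 (mod 199) gives 139t ≡ 11 (mod 199), and since 139⁻¹ ≡ 63 (mod 199), t ≡ 96. Hence x ≡ 51 + 139·96 = 13395 (mod 27661).

13395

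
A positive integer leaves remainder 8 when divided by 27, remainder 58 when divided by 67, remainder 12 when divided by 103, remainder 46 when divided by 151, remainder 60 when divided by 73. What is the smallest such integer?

The moduli are pairwise coprime; N = 27·67·103·151·73 = 2053882521.
N/27 = 76069723; 76069723 ≡ 4 (mod 27); 4·7 ≡ 1, so inverse 7.
N/67 = 30654963; 30654963 ≡ 51 (mod 67); 51·46 ≡ 1, so inverse 46.
N/103 = 19940607; 19940607 ≡ 13 (mod 103); 13·8 ≡ 1, so inverse 8.
N/151 = 13601871; 13601871 ≡ 93 (mod 151); 93·13 ≡ 1, so inverse 13.
N/73 = 28135377; 28135377 ≡ 9 (mod 73); 9·65 ≡ 1, so inverse 65.
x ≡ 8·76069723·7 + 58·30654963·46 + 12·19940607·8 + 46·13601871·13 + 60·28135377·65 = 205823533202.
205823533202 mod 2053882521 = 435281102.

435281102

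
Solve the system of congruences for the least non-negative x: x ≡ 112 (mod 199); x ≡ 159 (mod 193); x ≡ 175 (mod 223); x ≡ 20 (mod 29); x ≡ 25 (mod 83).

From x ≡ 112 (mod 199) write x = 112 + 199t. Substituting into x ≡ 159 (mod 193) gives 199t ≡ 47 (mod 193), and since 6⁻¹ ≡ 161 (mod 193), t ≡ 40. Hence x ≡ 112 + 199·40 = 8072 (mod 38407).
From x ≡ 8072 (mod 38407) write x = 8072 + 38407t. Substituting into x ≡ 175 (mod 223) gives 38407t ≡ 131 (mod 223), and since 51⁻¹ ≡ 35 (mod 223), t ≡ 125. Hence x ≡ 8072 + 38407·125 = 4808947 (mod 8564761).
From x ≡ 4808947 (mod 8564761) write x = 4808947 + 8564761t. Substituting into x ≡ 20 (mod 29) gives 8564761t ≡ 27 (mod 29), and since 17⁻¹ ≡ 12 (mod 29), t ≡ 5. Hence x ≡ 4808947 + 8564761·5 = 47632752 (mod 248378069).
From x ≡ 47632752 (mod 248378069) write x = 47632752 + 248378069t. Substituting into x ≡ 25 (mod 83) gives 248378069t ≡ 60 (mod 83), and since 71⁻¹ ≡ 76 (mod 83), t ≡ 78. Hence x ≡ 47632752 + 248378069·78 = 19421122134 (mod 20615379727).

19421122134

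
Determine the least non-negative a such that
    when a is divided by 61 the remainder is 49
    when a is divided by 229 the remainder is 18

476

Combine the congruences pairwise.
From a ≡ 49 (mod 61) write a = 49 + 61t. Substituting into a ≡ 18 (mod 229) gives 61t ≡ 198 (mod 229), and since 61⁻¹ ≡ 214 (mod 229), t ≡ 7. Hence a ≡ 49 + 61·7 = 476 (mod 13969).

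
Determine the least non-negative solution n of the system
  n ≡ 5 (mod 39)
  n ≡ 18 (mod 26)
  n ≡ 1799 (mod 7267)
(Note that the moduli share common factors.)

gcd(39, 26) = 13 and 13 | (18 − 5), so the pair is consistent; merging gives n ≡ 44 (mod 78), where 78 = lcm(39, 26).
gcd(78, 7267) = 13 and 13 | (1799 − 44), so the pair is consistent; merging gives n ≡ 23600 (mod 43602), where 43602 = lcm(78, 7267).
The solution is unique modulo lcm(39, 26, 7267) = 43602.

23600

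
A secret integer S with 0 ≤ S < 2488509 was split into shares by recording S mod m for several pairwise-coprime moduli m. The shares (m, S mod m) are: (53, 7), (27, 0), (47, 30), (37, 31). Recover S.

1369845

Combine the congruences pairwise.
From S ≡ 7 (mod 53) write S = 7 + 53t. Substituting into S ≡ 0 (mod 27) gives 53t ≡ 20 (mod 27), and since 26⁻¹ ≡ 26 (mod 27), t ≡ 7. Hence S ≡ 7 + 53·7 = 378 (mod 1431).
From S ≡ 378 (mod 1431) write S = 378 + 1431t. Substituting into S ≡ 30 (mod 47) gives 1431t ≡ 28 (mod 47), and since 21⁻¹ ≡ 9 (mod 47), t ≡ 17. Hence S ≡ 378 + 1431·17 = 24705 (mod 67257).
From S ≡ 24705 (mod 67257) write S = 24705 + 67257t. Substituting into S ≡ 31 (mod 37) gives 67257t ≡ 5 (mod 37), and since 28⁻¹ ≡ 4 (mod 37), t ≡ 20. Hence S ≡ 24705 + 67257·20 = 1369845 (mod 2488509).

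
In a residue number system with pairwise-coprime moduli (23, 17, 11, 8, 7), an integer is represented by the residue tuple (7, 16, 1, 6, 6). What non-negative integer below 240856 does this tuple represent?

Combine the congruences pairwise.
From x ≡ 7 (mod 23) write x = 7 + 23t. Substituting into x ≡ 16 (mod 17) gives 23t ≡ 9 (mod 17), and since 6⁻¹ ≡ 3 (mod 17), t ≡ 10. Hence x ≡ 7 + 23·10 = 237 (mod 391).
From x ≡ 237 (mod 391) write x = 237 + 391t. Substituting into x ≡ 1 (mod 11) gives 391t ≡ 6 (mod 11), and since 6⁻¹ ≡ 2 (mod 11), t ≡ 1. Hence x ≡ 237 + 391·1 = 628 (mod 4301).
From x ≡ 628 (mod 4301) write x = 628 + 4301t. Substituting into x ≡ 6 (mod 8) gives 4301t ≡ 2 (mod 8), and since 5⁻¹ ≡ 5 (mod 8), t ≡ 2. Hence x ≡ 628 + 4301·2 = 9230 (mod 34408).
From x ≡ 9230 (mod 34408) write x = 9230 + 34408t. Substituting into x ≡ 6 (mod 7) gives 34408t ≡ 2 (mod 7), and since 3⁻¹ ≡ 5 (mod 7), t ≡ 3. Hence x ≡ 9230 + 34408·3 = 112454 (mod 240856).

112454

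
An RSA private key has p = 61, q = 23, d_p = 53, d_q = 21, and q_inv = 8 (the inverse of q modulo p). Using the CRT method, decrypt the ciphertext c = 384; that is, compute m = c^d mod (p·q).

335

m₁ = c^(d_p) mod p: c ≡ 18 (mod 61), and 18^53 mod 61 = 30.
m₂ = c^(d_q) mod q: c ≡ 16 (mod 23), and 16^21 mod 23 = 13.
h = q_inv·(m₁ − m₂) mod p = 8·(30 − 13) mod 61 = 14.
m = m₂ + h·q = 13 + 14·23 = 335.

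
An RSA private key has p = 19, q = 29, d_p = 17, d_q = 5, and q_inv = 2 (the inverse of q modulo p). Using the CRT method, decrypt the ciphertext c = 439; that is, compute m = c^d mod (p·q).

67

m₁ = c^(d_p) mod p: c ≡ 2 (mod 19), and 2^17 mod 19 = 10.
m₂ = c^(d_q) mod q: c ≡ 4 (mod 29), and 4^5 mod 29 = 9.
h = q_inv·(m₁ − m₂) mod p = 2·(10 − 9) mod 19 = 2.
m = m₂ + h·q = 9 + 2·29 = 67.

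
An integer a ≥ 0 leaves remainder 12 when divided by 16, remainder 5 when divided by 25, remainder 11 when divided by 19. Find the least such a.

From a ≡ 12 (mod 16) write a = 12 + 16t. Substituting into a ≡ 5 (mod 25) gives 16t ≡ 18 (mod 25), and since 16⁻¹ ≡ 11 (mod 25), t ≡ 23. Hence a ≡ 12 + 16·23 = 380 (mod 400).
From a ≡ 380 (mod 400) write a = 380 + 400t. Substituting into a ≡ 11 (mod 19) gives 400t ≡ 11 (mod 19), and since 1⁻¹ ≡ 1 (mod 19), t ≡ 11. Hence a ≡ 380 + 400·11 = 4780 (mod 7600).

4780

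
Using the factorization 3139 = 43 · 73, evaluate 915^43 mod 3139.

743

Mod 43: 915 ≡ 12; by Fermat, exponent reduces to 43 mod 42 = 1; 12^1 ≡ 12 (mod 43).
Mod 73: 915 ≡ 39; 39^43 ≡ 13 (mod 73).
Combine by CRT: x ≡ 12 (mod 43), x ≡ 13 (mod 73) ⇒ x ≡ 743 (mod 3139).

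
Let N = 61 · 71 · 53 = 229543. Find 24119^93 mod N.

169054

Mod 61: 24119 ≡ 24; by Fermat, exponent reduces to 93 mod 60 = 33; 24^33 ≡ 23 (mod 61).
Mod 71: 24119 ≡ 50; by Fermat, exponent reduces to 93 mod 70 = 23; 50^23 ≡ 3 (mod 71).
Mod 53: 24119 ≡ 4; by Fermat, exponent reduces to 93 mod 52 = 41; 4^41 ≡ 37 (mod 53).
Combine by CRT: x ≡ 23 (mod 61), x ≡ 3 (mod 71), x ≡ 37 (mod 53) ⇒ x ≡ 169054 (mod 229543).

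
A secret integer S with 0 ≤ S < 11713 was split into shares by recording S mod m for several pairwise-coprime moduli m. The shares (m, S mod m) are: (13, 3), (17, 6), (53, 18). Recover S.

601

The moduli are pairwise coprime; N = 13·17·53 = 11713.
N/13 = 901; 901 ≡ 4 (mod 13); 4·10 ≡ 1, so inverse 10.
N/17 = 689; 689 ≡ 9 (mod 17); 9·2 ≡ 1, so inverse 2.
N/53 = 221; 221 ≡ 9 (mod 53); 9·6 ≡ 1, so inverse 6.
S ≡ 3·901·10 + 6·689·2 + 18·221·6 = 59166.
59166 mod 11713 = 601.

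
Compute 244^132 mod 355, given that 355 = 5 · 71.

Mod 5: 244 ≡ 4; since 4 | 132, by Fermat 4^132 ≡ 1 (mod 5).
Mod 71: 244 ≡ 31; by Fermat, exponent reduces to 132 mod 70 = 62; 31^62 ≡ 9 (mod 71).
Combine by CRT: x ≡ 1 (mod 5), x ≡ 9 (mod 71) ⇒ x ≡ 151 (mod 355).

151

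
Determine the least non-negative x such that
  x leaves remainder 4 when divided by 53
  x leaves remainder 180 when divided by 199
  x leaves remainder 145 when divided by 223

The moduli are pairwise coprime; N = 53·199·223 = 2351981.
N/53 = 44377; 44377 ≡ 16 (mod 53); 16·10 ≡ 1, so inverse 10.
N/199 = 11819; 11819 ≡ 78 (mod 199); 78·74 ≡ 1, so inverse 74.
N/223 = 10547; 10547 ≡ 66 (mod 223); 66·98 ≡ 1, so inverse 98.
x ≡ 4·44377·10 + 180·11819·74 + 145·10547·98 = 309077030.
309077030 mod 2351981 = 967519.

967519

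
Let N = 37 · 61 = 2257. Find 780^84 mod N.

Mod 37: 780 ≡ 3; by Fermat, exponent reduces to 84 mod 36 = 12; 3^12 ≡ 10 (mod 37).
Mod 61: 780 ≡ 48; by Fermat, exponent reduces to 84 mod 60 = 24; 48^24 ≡ 1 (mod 61).
Combine by CRT: x ≡ 10 (mod 37), x ≡ 1 (mod 61) ⇒ x ≡ 306 (mod 2257).

306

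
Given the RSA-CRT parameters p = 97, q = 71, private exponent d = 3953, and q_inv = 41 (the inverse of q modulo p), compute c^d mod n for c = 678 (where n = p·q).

d_p = d mod (p−1) = 3953 mod 96 = 17; d_q = d mod (q−1) = 33.
m₁ = c^(d_p) mod p: c ≡ 96 (mod 97), and 96^17 mod 97 = 96.
m₂ = c^(d_q) mod q: c ≡ 39 (mod 71), and 39^33 mod 71 = 26.
h = q_inv·(m₁ − m₂) mod p = 41·(96 − 26) mod 97 = 57.
m = m₂ + h·q = 26 + 57·71 = 4073.

4073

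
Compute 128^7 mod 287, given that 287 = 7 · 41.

Mod 7: 128 ≡ 2; by Fermat, exponent reduces to 7 mod 6 = 1; 2^1 ≡ 2 (mod 7).
Mod 41: 128 ≡ 5; 5^7 ≡ 20 (mod 41).
Combine by CRT: x ≡ 2 (mod 7), x ≡ 20 (mod 41) ⇒ x ≡ 184 (mod 287).

184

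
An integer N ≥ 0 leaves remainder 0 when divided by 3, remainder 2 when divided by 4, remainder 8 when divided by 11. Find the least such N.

30

The moduli are pairwise coprime; M = 3·4·11 = 132.
M/3 = 44; 44 ≡ 2 (mod 3); 2·2 ≡ 1, so inverse 2.
M/4 = 33; 33 ≡ 1 (mod 4), inverse 1.
M/11 = 12; 12 ≡ 1 (mod 11), inverse 1.
N ≡ 0·44·2 + 2·33·1 + 8·12·1 = 162.
162 mod 132 = 30.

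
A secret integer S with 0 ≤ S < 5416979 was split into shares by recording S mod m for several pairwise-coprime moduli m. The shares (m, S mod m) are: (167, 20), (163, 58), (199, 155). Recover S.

The moduli are pairwise coprime; N = 167·163·199 = 5416979.
N/167 = 32437; 32437 ≡ 39 (mod 167); 39·30 ≡ 1, so inverse 30.
N/163 = 33233; 33233 ≡ 144 (mod 163); 144·60 ≡ 1, so inverse 60.
N/199 = 27221; 27221 ≡ 157 (mod 199); 157·90 ≡ 1, so inverse 90.
S ≡ 20·32437·30 + 58·33233·60 + 155·27221·90 = 514845990.
514845990 mod 5416979 = 232985.

232985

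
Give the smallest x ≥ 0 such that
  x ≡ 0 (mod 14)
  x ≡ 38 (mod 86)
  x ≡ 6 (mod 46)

gcd(14, 86) = 2 and 2 | (38 − 0), so the pair is consistent; merging gives x ≡ 210 (mod 602), where 602 = lcm(14, 86).
gcd(602, 46) = 2 and 2 | (6 − 210), so the pair is consistent; merging gives x ≡ 11046 (mod 13846), where 13846 = lcm(602, 46).
The solution is unique modulo lcm(14, 86, 46) = 13846.

11046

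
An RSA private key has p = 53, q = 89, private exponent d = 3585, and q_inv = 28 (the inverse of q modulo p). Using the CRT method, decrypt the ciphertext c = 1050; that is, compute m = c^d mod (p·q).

d_p = d mod (p−1) = 3585 mod 52 = 49; d_q = d mod (q−1) = 65.
m₁ = c^(d_p) mod p: c ≡ 43 (mod 53), and 43^49 mod 53 = 38.
m₂ = c^(d_q) mod q: c ≡ 71 (mod 89), and 71^65 mod 89 = 5.
h = q_inv·(m₁ − m₂) mod p = 28·(38 − 5) mod 53 = 23.
m = m₂ + h·q = 5 + 23·89 = 2052.

2052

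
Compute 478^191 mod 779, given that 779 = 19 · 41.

694

Mod 19: 478 ≡ 3; by Fermat, exponent reduces to 191 mod 18 = 11; 3^11 ≡ 10 (mod 19).
Mod 41: 478 ≡ 27; by Fermat, exponent reduces to 191 mod 40 = 31; 27^31 ≡ 38 (mod 41).
Combine by CRT: x ≡ 10 (mod 19), x ≡ 38 (mod 41) ⇒ x ≡ 694 (mod 779).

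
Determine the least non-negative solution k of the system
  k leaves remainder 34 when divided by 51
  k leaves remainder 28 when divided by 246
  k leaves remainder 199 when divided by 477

gcd(51, 246) = 3 and 3 | (28 − 34), so the pair is consistent; merging gives k ≡ 1258 (mod 4182), where 4182 = lcm(51, 246).
gcd(4182, 477) = 3 and 3 | (199 − 1258), so the pair is consistent; merging gives k ≡ 310726 (mod 664938), where 664938 = lcm(4182, 477).
The solution is unique modulo lcm(51, 246, 477) = 664938.

310726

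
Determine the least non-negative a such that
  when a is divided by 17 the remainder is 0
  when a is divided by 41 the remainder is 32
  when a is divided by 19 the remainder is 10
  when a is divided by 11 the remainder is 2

From a ≡ 0 (mod 17) write a = 0 + 17t. Substituting into a ≡ 32 (mod 41) gives 17t ≡ 32 (mod 41), and since 17⁻¹ ≡ 29 (mod 41), t ≡ 26. Hence a ≡ 0 + 17·26 = 442 (mod 697).
From a ≡ 442 (mod 697) write a = 442 + 697t. Substituting into a ≡ 10 (mod 19) gives 697t ≡ 5 (mod 19), and since 13⁻¹ ≡ 3 (mod 19), t ≡ 15. Hence a ≡ 442 + 697·15 = 10897 (mod 13243).
From a ≡ 10897 (mod 13243) write a = 10897 + 13243t. Substituting into a ≡ 2 (mod 11) gives 13243t ≡ 6 (mod 11), and since 10⁻¹ ≡ 10 (mod 11), t ≡ 5. Hence a ≡ 10897 + 13243·5 = 77112 (mod 145673).

77112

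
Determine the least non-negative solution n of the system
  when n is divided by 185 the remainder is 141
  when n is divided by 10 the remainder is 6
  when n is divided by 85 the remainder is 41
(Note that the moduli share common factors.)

6246

Combine the congruences pairwise.
gcd(185, 10) = 5 and 5 | (6 − 141), so the pair is consistent; merging gives n ≡ 326 (mod 370), where 370 = lcm(185, 10).
gcd(370, 85) = 5 and 5 | (41 − 326), so the pair is consistent; merging gives n ≡ 6246 (mod 6290), where 6290 = lcm(370, 85).
The solution is unique modulo lcm(185, 10, 85) = 6290.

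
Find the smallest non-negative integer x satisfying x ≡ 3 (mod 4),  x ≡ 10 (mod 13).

23

Combine the congruences pairwise.
From x ≡ 3 (mod 4) write x = 3 + 4t. Substituting into x ≡ 10 (mod 13) gives 4t ≡ 7 (mod 13), and since 4⁻¹ ≡ 10 (mod 13), t ≡ 5. Hence x ≡ 3 + 4·5 = 23 (mod 52).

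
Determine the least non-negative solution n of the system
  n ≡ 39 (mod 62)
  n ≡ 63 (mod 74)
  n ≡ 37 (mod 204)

gcd(62, 74) = 2 and 2 | (63 − 39), so the pair is consistent; merging gives n ≡ 2209 (mod 2294), where 2294 = lcm(62, 74).
gcd(2294, 204) = 2 and 2 | (37 − 2209), so the pair is consistent; merging gives n ≡ 71029 (mod 233988), where 233988 = lcm(2294, 204).
The solution is unique modulo lcm(62, 74, 204) = 233988.

71029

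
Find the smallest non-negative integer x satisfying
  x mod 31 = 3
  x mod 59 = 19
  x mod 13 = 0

16185

The moduli are pairwise coprime; N = 31·59·13 = 23777.
N/31 = 767; 767 ≡ 23 (mod 31); 23·27 ≡ 1, so inverse 27.
N/59 = 403; 403 ≡ 49 (mod 59); 49·53 ≡ 1, so inverse 53.
N/13 = 1829; 1829 ≡ 9 (mod 13); 9·3 ≡ 1, so inverse 3.
x ≡ 3·767·27 + 19·403·53 + 0·1829·3 = 467948.
467948 mod 23777 = 16185.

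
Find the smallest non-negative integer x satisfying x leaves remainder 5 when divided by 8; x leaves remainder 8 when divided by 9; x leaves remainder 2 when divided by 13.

197

The moduli are pairwise coprime; N = 8·9·13 = 936.
N/8 = 117; 117 ≡ 5 (mod 8); 5·5 ≡ 1, so inverse 5.
N/9 = 104; 104 ≡ 5 (mod 9); 5·2 ≡ 1, so inverse 2.
N/13 = 72; 72 ≡ 7 (mod 13); 7·2 ≡ 1, so inverse 2.
x ≡ 5·117·5 + 8·104·2 + 2·72·2 = 4877.
4877 mod 936 = 197.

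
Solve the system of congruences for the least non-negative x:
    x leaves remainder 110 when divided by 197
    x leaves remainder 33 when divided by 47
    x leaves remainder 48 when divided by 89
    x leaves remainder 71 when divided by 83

17949568

Combine the congruences pairwise.
From x ≡ 110 (mod 197) write x = 110 + 197t. Substituting into x ≡ 33 (mod 47) gives 197t ≡ 17 (mod 47), and since 9⁻¹ ≡ 21 (mod 47), t ≡ 28. Hence x ≡ 110 + 197·28 = 5626 (mod 9259).
From x ≡ 5626 (mod 9259) write x = 5626 + 9259t. Substituting into x ≡ 48 (mod 89) gives 9259t ≡ 29 (mod 89), and since 3⁻¹ ≡ 30 (mod 89), t ≡ 69. Hence x ≡ 5626 + 9259·69 = 644497 (mod 824051).
From x ≡ 644497 (mod 824051) write x = 644497 + 824051t. Substituting into x ≡ 71 (mod 83) gives 824051t ≡ 69 (mod 83), and since 27⁻¹ ≡ 40 (mod 83), t ≡ 21. Hence x ≡ 644497 + 824051·21 = 17949568 (mod 68396233).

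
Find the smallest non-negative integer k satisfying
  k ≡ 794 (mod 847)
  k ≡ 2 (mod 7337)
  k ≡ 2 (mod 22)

675006

gcd(847, 7337) = 11 and 11 | (2 − 794), so the pair is consistent; merging gives k ≡ 110057 (mod 564949), where 564949 = lcm(847, 7337).
gcd(564949, 22) = 11 and 11 | (2 − 110057), so the pair is consistent; merging gives k ≡ 675006 (mod 1129898), where 1129898 = lcm(564949, 22).
The solution is unique modulo lcm(847, 7337, 22) = 1129898.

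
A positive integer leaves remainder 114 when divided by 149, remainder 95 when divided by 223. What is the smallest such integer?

24848

From m ≡ 114 (mod 149) write m = 114 + 149t. Substituting into m ≡ 95 (mod 223) gives 149t ≡ 204 (mod 223), and since 149⁻¹ ≡ 3 (mod 223), t ≡ 166. Hence m ≡ 114 + 149·166 = 24848 (mod 33227).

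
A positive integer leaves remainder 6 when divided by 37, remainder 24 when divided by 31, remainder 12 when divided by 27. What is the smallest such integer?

The moduli are pairwise coprime; N = 37·31·27 = 30969.
N/37 = 837; 837 ≡ 23 (mod 37); 23·29 ≡ 1, so inverse 29.
N/31 = 999; 999 ≡ 7 (mod 31); 7·9 ≡ 1, so inverse 9.
N/27 = 1147; 1147 ≡ 13 (mod 27); 13·25 ≡ 1, so inverse 25.
x ≡ 6·837·29 + 24·999·9 + 12·1147·25 = 705522.
705522 mod 30969 = 24204.

24204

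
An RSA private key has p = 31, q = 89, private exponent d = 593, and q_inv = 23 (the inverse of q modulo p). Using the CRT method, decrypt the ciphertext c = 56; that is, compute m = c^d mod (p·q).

d_p = d mod (p−1) = 593 mod 30 = 23; d_q = d mod (q−1) = 65.
m₁ = c^(d_p) mod p: c ≡ 25 (mod 31), and 25^23 mod 31 = 5.
m₂ = c^(d_q) mod q: c ≡ 56 (mod 89), and 56^65 mod 89 = 28.
h = q_inv·(m₁ − m₂) mod p = 23·(5 − 28) mod 31 = 29.
m = m₂ + h·q = 28 + 29·89 = 2609.

2609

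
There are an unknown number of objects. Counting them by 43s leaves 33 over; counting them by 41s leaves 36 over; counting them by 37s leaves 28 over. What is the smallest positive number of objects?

4505

The moduli are pairwise coprime; M = 43·41·37 = 65231.
M/43 = 1517; 1517 ≡ 12 (mod 43); 12·18 ≡ 1, so inverse 18.
M/41 = 1591; 1591 ≡ 33 (mod 41); 33·5 ≡ 1, so inverse 5.
M/37 = 1763; 1763 ≡ 24 (mod 37); 24·17 ≡ 1, so inverse 17.
N ≡ 33·1517·18 + 36·1591·5 + 28·1763·17 = 2026666.
2026666 mod 65231 = 4505.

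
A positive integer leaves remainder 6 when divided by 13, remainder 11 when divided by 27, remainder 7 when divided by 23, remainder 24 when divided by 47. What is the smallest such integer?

Combine the congruences pairwise.
From x ≡ 6 (mod 13) write x = 6 + 13t. Substituting into x ≡ 11 (mod 27) gives 13t ≡ 5 (mod 27), and since 13⁻¹ ≡ 25 (mod 27), t ≡ 17. Hence x ≡ 6 + 13·17 = 227 (mod 351).
From x ≡ 227 (mod 351) write x = 227 + 351t. Substituting into x ≡ 7 (mod 23) gives 351t ≡ 10 (mod 23), and since 6⁻¹ ≡ 4 (mod 23), t ≡ 17. Hence x ≡ 227 + 351·17 = 6194 (mod 8073).
From x ≡ 6194 (mod 8073) write x = 6194 + 8073t. Substituting into x ≡ 24 (mod 47) gives 8073t ≡ 34 (mod 47), and since 36⁻¹ ≡ 17 (mod 47), t ≡ 14. Hence x ≡ 6194 + 8073·14 = 119216 (mod 379431).

119216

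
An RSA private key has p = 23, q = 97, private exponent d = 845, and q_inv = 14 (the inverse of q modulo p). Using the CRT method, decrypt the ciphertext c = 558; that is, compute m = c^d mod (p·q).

d_p = d mod (p−1) = 845 mod 22 = 9; d_q = d mod (q−1) = 77.
m₁ = c^(d_p) mod p: c ≡ 6 (mod 23), and 6^9 mod 23 = 16.
m₂ = c^(d_q) mod q: c ≡ 73 (mod 97), and 73^77 mod 97 = 9.
h = q_inv·(m₁ − m₂) mod p = 14·(16 − 9) mod 23 = 6.
m = m₂ + h·q = 9 + 6·97 = 591.

591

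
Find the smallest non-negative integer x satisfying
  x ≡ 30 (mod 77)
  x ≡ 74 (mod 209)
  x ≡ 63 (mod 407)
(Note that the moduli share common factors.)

Combine the congruences pairwise.
gcd(77, 209) = 11 and 11 | (74 − 30), so the pair is consistent; merging gives x ≡ 492 (mod 1463), where 1463 = lcm(77, 209).
gcd(1463, 407) = 11 and 11 | (63 − 492), so the pair is consistent; merging gives x ≡ 15122 (mod 54131), where 54131 = lcm(1463, 407).
The solution is unique modulo lcm(77, 209, 407) = 54131.

15122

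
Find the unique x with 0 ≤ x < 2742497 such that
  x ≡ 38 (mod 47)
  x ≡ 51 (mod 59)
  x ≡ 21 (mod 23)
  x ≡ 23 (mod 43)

2573100

The moduli are pairwise coprime; N = 47·59·23·43 = 2742497.
N/47 = 58351; 58351 ≡ 24 (mod 47); 24·2 ≡ 1, so inverse 2.
N/59 = 46483; 46483 ≡ 50 (mod 59); 50·13 ≡ 1, so inverse 13.
N/23 = 119239; 119239 ≡ 7 (mod 23); 7·10 ≡ 1, so inverse 10.
N/43 = 63779; 63779 ≡ 10 (mod 43); 10·13 ≡ 1, so inverse 13.
x ≡ 38·58351·2 + 51·46483·13 + 21·119239·10 + 23·63779·13 = 79363016.
79363016 mod 2742497 = 2573100.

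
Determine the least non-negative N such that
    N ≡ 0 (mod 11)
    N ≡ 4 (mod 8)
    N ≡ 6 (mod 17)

924

The moduli are pairwise coprime; M = 11·8·17 = 1496.
M/11 = 136; 136 ≡ 4 (mod 11); 4·3 ≡ 1, so inverse 3.
M/8 = 187; 187 ≡ 3 (mod 8); 3·3 ≡ 1, so inverse 3.
M/17 = 88; 88 ≡ 3 (mod 17); 3·6 ≡ 1, so inverse 6.
N ≡ 0·136·3 + 4·187·3 + 6·88·6 = 5412.
5412 mod 1496 = 924.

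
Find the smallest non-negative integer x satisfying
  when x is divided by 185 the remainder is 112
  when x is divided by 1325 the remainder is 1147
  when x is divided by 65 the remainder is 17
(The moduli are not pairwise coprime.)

Combine the congruences pairwise.
gcd(185, 1325) = 5 and 5 | (1147 − 112), so the pair is consistent; merging gives x ≡ 28972 (mod 49025), where 49025 = lcm(185, 1325).
gcd(49025, 65) = 5 and 5 | (17 − 28972), so the pair is consistent; merging gives x ≡ 568247 (mod 637325), where 637325 = lcm(49025, 65).
The solution is unique modulo lcm(185, 1325, 65) = 637325.

568247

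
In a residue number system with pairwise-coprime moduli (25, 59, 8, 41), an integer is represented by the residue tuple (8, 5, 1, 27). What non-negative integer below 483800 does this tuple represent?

The moduli are pairwise coprime; N = 25·59·8·41 = 483800.
N/25 = 19352; 19352 ≡ 2 (mod 25); 2·13 ≡ 1, so inverse 13.
N/59 = 8200; 8200 ≡ 58 (mod 59); 58·58 ≡ 1, so inverse 58.
N/8 = 60475; 60475 ≡ 3 (mod 8); 3·3 ≡ 1, so inverse 3.
N/41 = 11800; 11800 ≡ 33 (mod 41); 33·5 ≡ 1, so inverse 5.
x ≡ 8·19352·13 + 5·8200·58 + 1·60475·3 + 27·11800·5 = 6165033.
6165033 mod 483800 = 359433.

359433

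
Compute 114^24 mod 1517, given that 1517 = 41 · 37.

Mod 41: 114 ≡ 32; 32^24 ≡ 1 (mod 41).
Mod 37: 114 ≡ 3; 3^24 ≡ 26 (mod 37).
Combine by CRT: x ≡ 1 (mod 41), x ≡ 26 (mod 37) ⇒ x ≡ 1395 (mod 1517).

1395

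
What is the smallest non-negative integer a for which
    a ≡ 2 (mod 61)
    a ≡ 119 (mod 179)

2625

From a ≡ 2 (mod 61) write a = 2 + 61t. Substituting into a ≡ 119 (mod 179) gives 61t ≡ 117 (mod 179), and since 61⁻¹ ≡ 135 (mod 179), t ≡ 43. Hence a ≡ 2 + 61·43 = 2625 (mod 10919).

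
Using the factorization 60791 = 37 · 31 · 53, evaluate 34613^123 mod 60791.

Mod 37: 34613 ≡ 18; by Fermat, exponent reduces to 123 mod 36 = 15; 18^15 ≡ 8 (mod 37).
Mod 31: 34613 ≡ 17; by Fermat, exponent reduces to 123 mod 30 = 3; 17^3 ≡ 15 (mod 31).
Mod 53: 34613 ≡ 4; by Fermat, exponent reduces to 123 mod 52 = 19; 4^19 ≡ 38 (mod 53).
Combine by CRT: x ≡ 8 (mod 37), x ≡ 15 (mod 31), x ≡ 38 (mod 53) ⇒ x ≡ 59504 (mod 60791).

59504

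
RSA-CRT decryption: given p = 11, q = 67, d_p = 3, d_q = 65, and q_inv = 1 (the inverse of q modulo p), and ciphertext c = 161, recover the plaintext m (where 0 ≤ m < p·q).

541

m₁ = c^(d_p) mod p: c ≡ 7 (mod 11), and 7^3 mod 11 = 2.
m₂ = c^(d_q) mod q: c ≡ 27 (mod 67), and 27^65 mod 67 = 5.
h = q_inv·(m₁ − m₂) mod p = 1·(2 − 5) mod 11 = 8.
m = m₂ + h·q = 5 + 8·67 = 541.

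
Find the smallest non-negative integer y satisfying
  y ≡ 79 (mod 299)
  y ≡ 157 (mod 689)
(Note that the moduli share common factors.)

Combine the congruences pairwise.
gcd(299, 689) = 13 and 13 | (157 − 79), so the pair is consistent; merging gives y ≡ 6358 (mod 15847), where 15847 = lcm(299, 689).
The solution is unique modulo lcm(299, 689) = 15847.

6358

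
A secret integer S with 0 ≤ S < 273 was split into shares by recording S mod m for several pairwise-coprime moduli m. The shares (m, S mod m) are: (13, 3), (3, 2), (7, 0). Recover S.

224

The moduli are pairwise coprime; N = 13·3·7 = 273.
N/13 = 21; 21 ≡ 8 (mod 13); 8·5 ≡ 1, so inverse 5.
N/3 = 91; 91 ≡ 1 (mod 3), inverse 1.
N/7 = 39; 39 ≡ 4 (mod 7); 4·2 ≡ 1, so inverse 2.
S ≡ 3·21·5 + 2·91·1 + 0·39·2 = 497.
497 mod 273 = 224.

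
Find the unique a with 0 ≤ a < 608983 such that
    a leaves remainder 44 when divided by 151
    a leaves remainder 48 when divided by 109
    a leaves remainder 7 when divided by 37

The moduli are pairwise coprime; N = 151·109·37 = 608983.
N/151 = 4033; 4033 ≡ 107 (mod 151); 107·24 ≡ 1, so inverse 24.
N/109 = 5587; 5587 ≡ 28 (mod 109); 28·74 ≡ 1, so inverse 74.
N/37 = 16459; 16459 ≡ 31 (mod 37); 31·6 ≡ 1, so inverse 6.
a ≡ 44·4033·24 + 48·5587·74 + 7·16459·6 = 24795150.
24795150 mod 608983 = 435830.

435830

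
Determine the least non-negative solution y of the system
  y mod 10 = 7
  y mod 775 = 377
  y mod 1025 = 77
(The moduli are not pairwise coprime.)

Combine the congruences pairwise.
gcd(10, 775) = 5 and 5 | (377 − 7), so the pair is consistent; merging gives y ≡ 377 (mod 1550), where 1550 = lcm(10, 775).
gcd(1550, 1025) = 25 and 25 | (77 − 377), so the pair is consistent; merging gives y ≡ 26727 (mod 63550), where 63550 = lcm(1550, 1025).
The solution is unique modulo lcm(10, 775, 1025) = 63550.

26727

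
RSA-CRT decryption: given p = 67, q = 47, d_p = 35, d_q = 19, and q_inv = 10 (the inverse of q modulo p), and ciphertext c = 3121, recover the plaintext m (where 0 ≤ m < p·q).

315

m₁ = c^(d_p) mod p: c ≡ 39 (mod 67), and 39^35 mod 67 = 47.
m₂ = c^(d_q) mod q: c ≡ 19 (mod 47), and 19^19 mod 47 = 33.
h = q_inv·(m₁ − m₂) mod p = 10·(47 − 33) mod 67 = 6.
m = m₂ + h·q = 33 + 6·47 = 315.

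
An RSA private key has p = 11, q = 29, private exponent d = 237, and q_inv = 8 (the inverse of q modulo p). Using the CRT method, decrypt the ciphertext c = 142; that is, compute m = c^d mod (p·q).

d_p = d mod (p−1) = 237 mod 10 = 7; d_q = d mod (q−1) = 13.
m₁ = c^(d_p) mod p: c ≡ 10 (mod 11), and 10^7 mod 11 = 10.
m₂ = c^(d_q) mod q: c ≡ 26 (mod 29), and 26^13 mod 29 = 10.
h = q_inv·(m₁ − m₂) mod p = 8·(10 − 10) mod 11 = 0.
m = m₂ + h·q = 10 + 0·29 = 10.

10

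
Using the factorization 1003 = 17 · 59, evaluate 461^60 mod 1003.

Mod 17: 461 ≡ 2; by Fermat, exponent reduces to 60 mod 16 = 12; 2^12 ≡ 16 (mod 17).
Mod 59: 461 ≡ 48; by Fermat, exponent reduces to 60 mod 58 = 2; 48^2 ≡ 3 (mod 59).
Combine by CRT: x ≡ 16 (mod 17), x ≡ 3 (mod 59) ⇒ x ≡ 475 (mod 1003).

475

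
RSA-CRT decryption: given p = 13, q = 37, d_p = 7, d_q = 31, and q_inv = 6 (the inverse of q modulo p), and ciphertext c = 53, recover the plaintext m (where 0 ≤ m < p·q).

157

m₁ = c^(d_p) mod p: c ≡ 1 (mod 13), and 1^7 mod 13 = 1.
m₂ = c^(d_q) mod q: c ≡ 16 (mod 37), and 16^31 mod 37 = 9.
h = q_inv·(m₁ − m₂) mod p = 6·(1 − 9) mod 13 = 4.
m = m₂ + h·q = 9 + 4·37 = 157.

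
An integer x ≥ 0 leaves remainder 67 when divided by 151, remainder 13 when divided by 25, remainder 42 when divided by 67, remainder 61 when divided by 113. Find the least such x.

20097563

From x ≡ 67 (mod 151) write x = 67 + 151t. Substituting into x ≡ 13 (mod 25) gives 151t ≡ 21 (mod 25), and since 1⁻¹ ≡ 1 (mod 25), t ≡ 21. Hence x ≡ 67 + 151·21 = 3238 (mod 3775).
From x ≡ 3238 (mod 3775) write x = 3238 + 3775t. Substituting into x ≡ 42 (mod 67) gives 3775t ≡ 20 (mod 67), and since 23⁻¹ ≡ 35 (mod 67), t ≡ 30. Hence x ≡ 3238 + 3775·30 = 116488 (mod 252925).
From x ≡ 116488 (mod 252925) write x = 116488 + 252925t. Substituting into x ≡ 61 (mod 113) gives 252925t ≡ 76 (mod 113), and since 31⁻¹ ≡ 62 (mod 113), t ≡ 79. Hence x ≡ 116488 + 252925·79 = 20097563 (mod 28580525).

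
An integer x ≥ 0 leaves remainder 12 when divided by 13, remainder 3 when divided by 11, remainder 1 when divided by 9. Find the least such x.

883

The moduli are pairwise coprime; N = 13·11·9 = 1287.
N/13 = 99; 99 ≡ 8 (mod 13); 8·5 ≡ 1, so inverse 5.
N/11 = 117; 117 ≡ 7 (mod 11); 7·8 ≡ 1, so inverse 8.
N/9 = 143; 143 ≡ 8 (mod 9); 8·8 ≡ 1, so inverse 8.
x ≡ 12·99·5 + 3·117·8 + 1·143·8 = 9892.
9892 mod 1287 = 883.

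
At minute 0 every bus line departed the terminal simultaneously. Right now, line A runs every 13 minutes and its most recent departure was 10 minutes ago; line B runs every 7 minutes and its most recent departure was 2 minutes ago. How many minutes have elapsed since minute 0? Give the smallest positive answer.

Combine the congruences pairwise.
From t ≡ 10 (mod 13) write t = 10 + 13s. Substituting into t ≡ 2 (mod 7) gives 13s ≡ 6 (mod 7), and since 6⁻¹ ≡ 6 (mod 7), s ≡ 1. Hence t ≡ 10 + 13·1 = 23 (mod 91).

23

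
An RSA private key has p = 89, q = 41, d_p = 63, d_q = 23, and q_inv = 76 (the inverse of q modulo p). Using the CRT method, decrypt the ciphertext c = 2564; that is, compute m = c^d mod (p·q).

94

m₁ = c^(d_p) mod p: c ≡ 72 (mod 89), and 72^63 mod 89 = 5.
m₂ = c^(d_q) mod q: c ≡ 22 (mod 41), and 22^23 mod 41 = 12.
h = q_inv·(m₁ − m₂) mod p = 76·(5 − 12) mod 89 = 2.
m = m₂ + h·q = 12 + 2·41 = 94.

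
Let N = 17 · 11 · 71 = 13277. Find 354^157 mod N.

Mod 17: 354 ≡ 14; by Fermat, exponent reduces to 157 mod 16 = 13; 14^13 ≡ 5 (mod 17).
Mod 11: 354 ≡ 2; by Fermat, exponent reduces to 157 mod 10 = 7; 2^7 ≡ 7 (mod 11).
Mod 71: 354 ≡ 70; by Fermat, exponent reduces to 157 mod 70 = 17; 70^17 ≡ 70 (mod 71).
Combine by CRT: x ≡ 5 (mod 17), x ≡ 7 (mod 11), x ≡ 70 (mod 71) ⇒ x ≡ 9797 (mod 13277).

9797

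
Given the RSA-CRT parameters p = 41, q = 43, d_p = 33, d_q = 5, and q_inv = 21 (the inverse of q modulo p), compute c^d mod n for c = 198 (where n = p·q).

m₁ = c^(d_p) mod p: c ≡ 34 (mod 41), and 34^33 mod 41 = 12.
m₂ = c^(d_q) mod q: c ≡ 26 (mod 43), and 26^5 mod 43 = 3.
h = q_inv·(m₁ − m₂) mod p = 21·(12 − 3) mod 41 = 25.
m = m₂ + h·q = 3 + 25·43 = 1078.

1078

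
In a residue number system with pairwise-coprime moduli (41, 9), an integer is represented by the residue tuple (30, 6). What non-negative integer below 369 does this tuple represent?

276

From x ≡ 30 (mod 41) write x = 30 + 41t. Substituting into x ≡ 6 (mod 9) gives 41t ≡ 3 (mod 9), and since 5⁻¹ ≡ 2 (mod 9), t ≡ 6. Hence x ≡ 30 + 41·6 = 276 (mod 369).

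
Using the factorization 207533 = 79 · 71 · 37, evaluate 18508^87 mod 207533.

177261

Mod 79: 18508 ≡ 22; by Fermat, exponent reduces to 87 mod 78 = 9; 22^9 ≡ 64 (mod 79).
Mod 71: 18508 ≡ 48; by Fermat, exponent reduces to 87 mod 70 = 17; 48^17 ≡ 45 (mod 71).
Mod 37: 18508 ≡ 8; by Fermat, exponent reduces to 87 mod 36 = 15; 8^15 ≡ 31 (mod 37).
Combine by CRT: x ≡ 64 (mod 79), x ≡ 45 (mod 71), x ≡ 31 (mod 37) ⇒ x ≡ 177261 (mod 207533).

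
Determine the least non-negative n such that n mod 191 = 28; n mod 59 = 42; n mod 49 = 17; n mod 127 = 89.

The moduli are pairwise coprime; M = 191·59·49·127 = 70126987.
M/191 = 367157; 367157 ≡ 55 (mod 191); 55·66 ≡ 1, so inverse 66.
M/59 = 1188593; 1188593 ≡ 38 (mod 59); 38·14 ≡ 1, so inverse 14.
M/49 = 1431163; 1431163 ≡ 20 (mod 49); 20·27 ≡ 1, so inverse 27.
M/127 = 552181; 552181 ≡ 112 (mod 127); 112·110 ≡ 1, so inverse 110.
n ≡ 28·367157·66 + 42·1188593·14 + 17·1431163·27 + 89·552181·110 = 7440154627.
7440154627 mod 70126987 = 6694005.

6694005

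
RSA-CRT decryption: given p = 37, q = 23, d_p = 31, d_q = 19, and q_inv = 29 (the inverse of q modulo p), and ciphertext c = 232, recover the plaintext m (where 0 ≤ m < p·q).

m₁ = c^(d_p) mod p: c ≡ 10 (mod 37), and 10^31 mod 37 = 10.
m₂ = c^(d_q) mod q: c ≡ 2 (mod 23), and 2^19 mod 23 = 3.
h = q_inv·(m₁ − m₂) mod p = 29·(10 − 3) mod 37 = 18.
m = m₂ + h·q = 3 + 18·23 = 417.

417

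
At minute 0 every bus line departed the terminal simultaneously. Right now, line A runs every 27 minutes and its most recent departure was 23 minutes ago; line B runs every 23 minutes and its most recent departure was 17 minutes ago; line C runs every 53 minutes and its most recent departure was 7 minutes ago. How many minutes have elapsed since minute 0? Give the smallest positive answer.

Combine the congruences pairwise.
From t ≡ 23 (mod 27) write t = 23 + 27s. Substituting into t ≡ 17 (mod 23) gives 27s ≡ 17 (mod 23), and since 4⁻¹ ≡ 6 (mod 23), s ≡ 10. Hence t ≡ 23 + 27·10 = 293 (mod 621).
From t ≡ 293 (mod 621) write t = 293 + 621s. Substituting into t ≡ 7 (mod 53) gives 621s ≡ 32 (mod 53), and since 38⁻¹ ≡ 7 (mod 53), s ≡ 12. Hence t ≡ 293 + 621·12 = 7745 (mod 32913).

7745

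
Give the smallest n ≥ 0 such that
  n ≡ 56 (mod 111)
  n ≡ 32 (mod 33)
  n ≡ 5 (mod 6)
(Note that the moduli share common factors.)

gcd(111, 33) = 3 and 3 | (32 − 56), so the pair is consistent; merging gives n ≡ 1055 (mod 1221), where 1221 = lcm(111, 33).
gcd(1221, 6) = 3 and 3 | (5 − 1055), so the pair is consistent; merging gives n ≡ 1055 (mod 2442), where 2442 = lcm(1221, 6).
The solution is unique modulo lcm(111, 33, 6) = 2442.

1055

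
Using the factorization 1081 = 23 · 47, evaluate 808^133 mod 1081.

647

Mod 23: 808 ≡ 3; by Fermat, exponent reduces to 133 mod 22 = 1; 3^1 ≡ 3 (mod 23).
Mod 47: 808 ≡ 9; by Fermat, exponent reduces to 133 mod 46 = 41; 9^41 ≡ 36 (mod 47).
Combine by CRT: x ≡ 3 (mod 23), x ≡ 36 (mod 47) ⇒ x ≡ 647 (mod 1081).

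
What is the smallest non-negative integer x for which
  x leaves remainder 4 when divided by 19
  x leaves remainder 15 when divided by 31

From x ≡ 4 (mod 19) write x = 4 + 19t. Substituting into x ≡ 15 (mod 31) gives 19t ≡ 11 (mod 31), and since 19⁻¹ ≡ 18 (mod 31), t ≡ 12. Hence x ≡ 4 + 19·12 = 232 (mod 589).

232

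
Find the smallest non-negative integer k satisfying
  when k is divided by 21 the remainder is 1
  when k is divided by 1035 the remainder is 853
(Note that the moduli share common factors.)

gcd(21, 1035) = 3 and 3 | (853 − 1), so the pair is consistent; merging gives k ≡ 6028 (mod 7245), where 7245 = lcm(21, 1035).
The solution is unique modulo lcm(21, 1035) = 7245.

6028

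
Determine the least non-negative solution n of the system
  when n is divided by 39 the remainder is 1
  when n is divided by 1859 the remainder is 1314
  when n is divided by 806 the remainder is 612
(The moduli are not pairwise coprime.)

gcd(39, 1859) = 13 and 13 | (1314 − 1), so the pair is consistent; merging gives n ≡ 5032 (mod 5577), where 5577 = lcm(39, 1859).
gcd(5577, 806) = 13 and 13 | (612 − 5032), so the pair is consistent; merging gives n ≡ 38494 (mod 345774), where 345774 = lcm(5577, 806).
The solution is unique modulo lcm(39, 1859, 806) = 345774.

38494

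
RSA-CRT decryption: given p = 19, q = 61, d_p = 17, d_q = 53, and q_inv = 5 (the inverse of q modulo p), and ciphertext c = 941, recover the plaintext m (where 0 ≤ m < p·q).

933

m₁ = c^(d_p) mod p: c ≡ 10 (mod 19), and 10^17 mod 19 = 2.
m₂ = c^(d_q) mod q: c ≡ 26 (mod 61), and 26^53 mod 61 = 18.
h = q_inv·(m₁ − m₂) mod p = 5·(2 − 18) mod 19 = 15.
m = m₂ + h·q = 18 + 15·61 = 933.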